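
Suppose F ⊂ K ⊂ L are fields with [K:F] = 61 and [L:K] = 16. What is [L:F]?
[L:F] = 976

The tower law says that for any tower of field extensions F ⊂ K ⊂ L with finite degrees, [L:F] = [L:K] · [K:F]. Here this gives [L:F] = 16 · 61 = 976.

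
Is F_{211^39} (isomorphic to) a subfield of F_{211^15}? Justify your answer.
No: F_{211^39} is not a subfield of F_{211^15}

F_{p^m} embeds in F_{p^n} iff m | n. Here 39 ∤ 15 (since 15 = 0·39 + 15 with remainder 15 ≠ 0), so F_{211^39} is not a subfield of F_{211^15}. Equivalently: if it were, the tower law would give 39 = [F_{211^39}:F_211] dividing [F_{211^15}:F_211] = 15, contradiction.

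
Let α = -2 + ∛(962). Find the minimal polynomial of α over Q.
m_α(x) = x^3 + 6x^2 + 12x - 954

Set β = α + 2 = ∛(962), so β^3 = 962. Then (α + 2)^3 - 962 = 0, i.e. α is a root of g(x) = (x + 2)^3 - 962 = x^3 + 6x^2 + 12x - 954. Since g(x) = h(x + 2) where h(x) = x^3 - 962, and h is irreducible over Q (because 962 is not a perfect cube, so h has no rational root, and a monic cubic with no rational root is irreducible), g is also irreducible (irreducibility is preserved under the substitution x → x + 2). Hence m_α(x) = x^3 + 6x^2 + 12x - 954.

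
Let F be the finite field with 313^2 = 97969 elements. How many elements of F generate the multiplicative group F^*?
There are φ(97968) = 29952 primitive elements

F_q^* is cyclic of order q - 1 = 97968. A cyclic group of order m has exactly φ(m) generators. Here m = 97968 = 2^4 · 3 · 13 · 157, so the number of primitive elements is φ(97968) = 29952.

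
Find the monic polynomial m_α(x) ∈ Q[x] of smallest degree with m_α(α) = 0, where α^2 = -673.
m_α(x) = x^2 + 673

α satisfies α^2 + 673 = 0, so x^2 + 673 annihilates α. Since d = -673 is squarefree and ≠ 1, it is not a perfect square in Q, so x^2 + 673 has no rational root and is therefore irreducible over Q (a degree-2 polynomial over a field is irreducible iff it has no root). Hence m_α(x) = x^2 + 673.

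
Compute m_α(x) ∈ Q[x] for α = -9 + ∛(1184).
m_α(x) = x^3 + 27x^2 + 243x - 455

Set β = α + 9 = ∛(1184), so β^3 = 1184. Then (α + 9)^3 - 1184 = 0, i.e. α is a root of g(x) = (x + 9)^3 - 1184 = x^3 + 27x^2 + 243x - 455. Since g(x) = h(x + 9) where h(x) = x^3 - 1184, and h is irreducible over Q (because 1184 is not a perfect cube, so h has no rational root, and a monic cubic with no rational root is irreducible), g is also irreducible (irreducibility is preserved under the substitution x → x + 9). Hence m_α(x) = x^3 + 27x^2 + 243x - 455.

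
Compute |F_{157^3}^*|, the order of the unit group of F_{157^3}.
|F_{157^3}^*| = 3869892

F_{157^3} has 157^3 = 3869893 elements; its multiplicative group consists of all nonzero elements, so |F_{157^3}^*| = 3869893 - 1 = 3869892. (It is cyclic since any finite subgroup of the multiplicative group of a field is cyclic.)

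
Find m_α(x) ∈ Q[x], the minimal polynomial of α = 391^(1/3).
m_α(x) = x^3 - 391

α satisfies α^3 = 391, so x^3 - 391 annihilates α. By the rational root test, a rational root p/q (in lowest terms) of x^3 - 391 would satisfy p^3 = 391 q^3, forcing q = 1 and p^3 = 391; but 391 is not a perfect cube, contradiction. A monic cubic over Q with no rational root is irreducible (any nontrivial factorization would include a linear factor). Hence x^3 - 391 is the minimal polynomial of α, and in particular [Q(α):Q] = 3.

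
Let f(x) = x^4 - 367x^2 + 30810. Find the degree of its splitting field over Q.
[K : Q] = 4

Solving the quadratic in x^2: x^2 = (367 ± √(367^2 - 4·30810))/2 = (367 ± √11449)/2 = (367 ± 107)/2, giving x^2 = 237 or x^2 = 130. So f(x) = (x^2 - 237)(x^2 - 130) and the roots of f are ±√237, ±√130. Hence the splitting field is K = Q(√237, √130). Since 237 and 130 are distinct squarefree integers > 1, their product 30810 is not a perfect square, so √130 ∉ Q(√237). By the tower law [K:Q] = [Q(√237,√130):Q(√237)] · [Q(√237):Q] = 2 · 2 = 4.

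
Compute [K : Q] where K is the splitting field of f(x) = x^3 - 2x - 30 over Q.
[K : Q] = 6

By the rational root test, any rational root of the monic integer polynomial f(x) = x^3 - 2x - 30 must be an integer dividing the constant term -30, i.e. one of ±{1, 2, 3, 5, 6, 10, 15, 30}. Evaluating: f(1) = -31, f(-1) = -29, f(2) = -26, f(-2) = -34, f(3) = -9, f(-3) = -51, f(5) = 85, f(-5) = -145, f(6) = 174, f(-6) = -234, f(10) = 950, f(-10) = -1010, f(15) = 3315, f(-15) = -3375, f(30) = 26910, f(-30) = -26970; none is 0, so f has no rational root and is therefore irreducible over Q (a cubic with no linear factor over a field is irreducible). For an irreducible cubic, the Galois group is A_3 or S_3 according as the discriminant disc(f) = -4a^3 - 27b^2 = -4·(-2)^3 - 27·(-30)^2 = -24268 is or is not a square in Q. Here disc(f) = -24268 is not a perfect square in Q, so the Galois group of f over Q is not contained in A_3 and must be all of S_3. The splitting field has degree |S_3| = 6 over Q, so [K : Q] = 6.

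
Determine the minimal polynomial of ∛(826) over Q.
m_α(x) = x^3 - 826

α satisfies α^3 = 826, so x^3 - 826 annihilates α. By the rational root test, a rational root p/q (in lowest terms) of x^3 - 826 would satisfy p^3 = 826 q^3, forcing q = 1 and p^3 = 826; but 826 is not a perfect cube, contradiction. A monic cubic over Q with no rational root is irreducible (any nontrivial factorization would include a linear factor). Hence x^3 - 826 is the minimal polynomial of α, and in particular [Q(α):Q] = 3.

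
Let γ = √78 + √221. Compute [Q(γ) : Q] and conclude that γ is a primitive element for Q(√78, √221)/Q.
[Q(γ) : Q] = 4 (equivalently, Q(γ) = Q(√78, √221))

Obviously Q(γ) ⊆ Q(√78, √221), and [Q(√78, √221):Q] = 4 (since 78, 221 are distinct squarefree integers > 1 with 17238 not a perfect square). To show equality we compute the minimal polynomial of γ. From γ = √78 + √221: γ^2 = 78 + 2√(17238) + 221 = 299 + 2√(17238), so γ^2 - 299 = 2√(17238); squaring, (γ^2 - 299)^2 = 4·17238, i.e. γ^4 - 598γ^2 + 89401 - 68952 = 0, i.e. γ^4 - 598γ^2 + 20449 = 0. So γ is a root of x^4 - 598x^2 + 20449. This polynomial is irreducible over Q: it has no rational root (each ±√78 ± √221 is irrational), and any factorization into two quadratics over Q would force √(17238) ∈ Q (pairing opposite roots) or √78, √221 ∈ Q (other pairings), all impossible. Hence [Q(γ):Q] = 4 = [Q(√78, √221):Q], so Q(γ) = Q(√78, √221).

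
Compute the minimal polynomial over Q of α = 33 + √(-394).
m_α(x) = x^2 - 66x + 1483

From α - 33 = √(-394), squaring gives (α - 33)^2 = -394, i.e. α^2 - 66α + 1089 = -394, so α^2 - 66α + 1483 = 0. The discriminant of x^2 - 66x + 1483 is (-66)^2 - 4·(1483) = 4356 - 5932 = -1576, and 4·(-394) is not a perfect square in Q since -394 is squarefree and ≠ 1. Hence x^2 - 66x + 1483 is irreducible over Q and is the minimal polynomial of α.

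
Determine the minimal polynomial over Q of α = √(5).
m_α(x) = x^2 - 5

α satisfies α^2 - 5 = 0, so x^2 - 5 annihilates α. Since d = 5 is squarefree and ≠ 1, it is not a perfect square in Q, so x^2 - 5 has no rational root and is therefore irreducible over Q (a degree-2 polynomial over a field is irreducible iff it has no root). Hence m_α(x) = x^2 - 5.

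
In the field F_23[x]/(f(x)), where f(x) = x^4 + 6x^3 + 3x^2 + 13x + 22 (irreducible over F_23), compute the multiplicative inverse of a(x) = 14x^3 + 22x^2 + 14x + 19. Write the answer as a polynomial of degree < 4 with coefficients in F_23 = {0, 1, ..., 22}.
a(x)^(-1) ≡ 15x^3 + 19x^2 + 6x + 10 (mod f(x))

Since f is irreducible over F_23, F_23[x]/(f) is a field and a(x) ≠ 0 has an inverse. Apply the extended Euclidean algorithm to f(x) and a(x) in F_23[x]: f(x) = (5x + 9)·a(x) + (11x^2 + 22x + 12);  a(x) = (18x + 12)·(11x^2 + 22x + 12) + (17x + 13);  (11x^2 + 22x + 12) = (2x + 16)·(17x + 13) + (11). The last nonzero remainder is the constant 11 = gcd(f, a) in F_23. Back-substituting through the division chain expresses 11 = s(x)·a(x) + t(x)·f(x) with s(x) ≡ 4x^3 + 2x^2 + 20x + 18 (mod f), so (4x^3 + 2x^2 + 20x + 18)·a(x) ≡ 11 (mod f). Multiplying by 11^(-1) ≡ 21 in F_23 gives a(x)^(-1) ≡ 21·(4x^3 + 2x^2 + 20x + 18) ≡ 15x^3 + 19x^2 + 6x + 10 (mod f). Check: (14x^3 + 22x^2 + 14x + 19)·(15x^3 + 19x^2 + 6x + 10) = 3x^6 + 21x^5 + 22x^4 + 18x^3 + 21x^2 + x + 6 ≡ 1 (mod x^4 + 6x^3 + 3x^2 + 13x + 22).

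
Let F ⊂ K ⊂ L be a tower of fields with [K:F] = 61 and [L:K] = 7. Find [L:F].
[L:F] = 427

The tower law says that for any tower of field extensions F ⊂ K ⊂ L with finite degrees, [L:F] = [L:K] · [K:F]. Here this gives [L:F] = 7 · 61 = 427.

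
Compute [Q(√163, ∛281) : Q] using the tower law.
[Q(√163, ∛281) : Q] = 6

Let L = Q(√163, ∛281). Since Q(√163) ⊂ L and [Q(√163):Q] = 2, the tower law gives 2 | [L:Q]. Likewise Q(∛281) ⊂ L with [Q(∛281):Q] = 3 (because 281 is not a perfect cube), so 3 | [L:Q]. As gcd(2,3) = 1, [L:Q] is divisible by 6. Conversely L is generated over Q by √163 and ∛281, so [L:Q] ≤ 2·3 = 6. Therefore [Q(√163, ∛281) : Q] = 6.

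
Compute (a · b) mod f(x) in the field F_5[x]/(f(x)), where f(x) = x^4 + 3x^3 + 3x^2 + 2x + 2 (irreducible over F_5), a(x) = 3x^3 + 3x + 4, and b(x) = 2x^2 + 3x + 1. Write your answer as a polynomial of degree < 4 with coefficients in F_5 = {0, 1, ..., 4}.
a · b ≡ 3x^3 + 2x^2 + x + 2 (mod f(x))

Multiply in F_5[x]: a(x)·b(x) = (3x^3 + 3x + 4)·(2x^2 + 3x + 1) = x^5 + 4x^4 + 4x^3 + 2x^2 + 4. This has degree ≥ 4, so divide by f(x) over F_5: x^5 + 4x^4 + 4x^3 + 2x^2 + 4 = (x + 1)·(x^4 + 3x^3 + 3x^2 + 2x + 2) + (3x^3 + 2x^2 + x + 2). Hence a·b ≡ 3x^3 + 2x^2 + x + 2 (mod f). (F_5[x]/(f) is a field with 5^4 = 625 elements since f is irreducible of degree 4.)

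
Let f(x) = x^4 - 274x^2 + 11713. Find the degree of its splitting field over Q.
[K : Q] = 4

Solving the quadratic in x^2: x^2 = (274 ± √(274^2 - 4·11713))/2 = (274 ± √28224)/2 = (274 ± 168)/2, giving x^2 = 53 or x^2 = 221. So f(x) = (x^2 - 53)(x^2 - 221) and the roots of f are ±√53, ±√221. Hence the splitting field is K = Q(√53, √221). Since 53 and 221 are distinct squarefree integers > 1, their product 11713 is not a perfect square, so √221 ∉ Q(√53). By the tower law [K:Q] = [Q(√53,√221):Q(√53)] · [Q(√53):Q] = 2 · 2 = 4.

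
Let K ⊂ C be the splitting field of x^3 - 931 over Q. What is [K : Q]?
[K : Q] = 6

The roots of x^3 - 931 are ∛931, ω∛931, ω^2∛931 where ω = e^(2πi/3) is a primitive cube root of unity, so K = Q(∛931, ω). Now [Q(∛931):Q] = 3 (since 931 is not a perfect cube, x^3 - 931 is irreducible) and [Q(ω):Q] = 2. Both 2 and 3 divide [K:Q], and [K:Q] ≤ 3·2 = 6, so [K:Q] = 6. (Equivalently: Q(∛931) ⊂ R but ω ∉ R, so [K : Q(∛931)] = 2.)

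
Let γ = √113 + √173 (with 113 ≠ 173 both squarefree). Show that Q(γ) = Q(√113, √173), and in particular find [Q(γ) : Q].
[Q(γ) : Q] = 4 (equivalently, Q(γ) = Q(√113, √173))

Obviously Q(γ) ⊆ Q(√113, √173), and [Q(√113, √173):Q] = 4 (since 113, 173 are distinct squarefree integers > 1 with 19549 not a perfect square). To show equality we compute the minimal polynomial of γ. From γ = √113 + √173: γ^2 = 113 + 2√(19549) + 173 = 286 + 2√(19549), so γ^2 - 286 = 2√(19549); squaring, (γ^2 - 286)^2 = 4·19549, i.e. γ^4 - 572γ^2 + 81796 - 78196 = 0, i.e. γ^4 - 572γ^2 + 3600 = 0. So γ is a root of x^4 - 572x^2 + 3600. This polynomial is irreducible over Q: it has no rational root (each ±√113 ± √173 is irrational), and any factorization into two quadratics over Q would force √(19549) ∈ Q (pairing opposite roots) or √113, √173 ∈ Q (other pairings), all impossible. Hence [Q(γ):Q] = 4 = [Q(√113, √173):Q], so Q(γ) = Q(√113, √173).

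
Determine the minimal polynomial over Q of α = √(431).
m_α(x) = x^2 - 431

α satisfies α^2 - 431 = 0, so x^2 - 431 annihilates α. Since d = 431 is squarefree and ≠ 1, it is not a perfect square in Q, so x^2 - 431 has no rational root and is therefore irreducible over Q (a degree-2 polynomial over a field is irreducible iff it has no root). Hence m_α(x) = x^2 - 431.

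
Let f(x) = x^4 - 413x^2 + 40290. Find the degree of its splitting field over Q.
[K : Q] = 4

Solving the quadratic in x^2: x^2 = (413 ± √(413^2 - 4·40290))/2 = (413 ± √9409)/2 = (413 ± 97)/2, giving x^2 = 255 or x^2 = 158. So f(x) = (x^2 - 255)(x^2 - 158) and the roots of f are ±√255, ±√158. Hence the splitting field is K = Q(√255, √158). Since 255 and 158 are distinct squarefree integers > 1, their product 40290 is not a perfect square, so √158 ∉ Q(√255). By the tower law [K:Q] = [Q(√255,√158):Q(√255)] · [Q(√255):Q] = 2 · 2 = 4.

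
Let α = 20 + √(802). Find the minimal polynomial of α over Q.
m_α(x) = x^2 - 40x - 402

From α - 20 = √(802), squaring gives (α - 20)^2 = 802, i.e. α^2 - 40α + 400 = 802, so α^2 - 40α - 402 = 0. The discriminant of x^2 - 40x - 402 is (-40)^2 - 4·(-402) = 1600 + 1608 = 3208, and 4·(802) is not a perfect square in Q since 802 is squarefree and ≠ 1. Hence x^2 - 40x - 402 is irreducible over Q and is the minimal polynomial of α.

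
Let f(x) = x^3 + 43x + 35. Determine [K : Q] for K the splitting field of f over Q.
[K : Q] = 6

By the rational root test, any rational root of the monic integer polynomial f(x) = x^3 + 43x + 35 must be an integer dividing the constant term 35, i.e. one of ±{1, 5, 7, 35}. Evaluating: f(1) = 79, f(-1) = -9, f(5) = 375, f(-5) = -305, f(7) = 679, f(-7) = -609, f(35) = 44415, f(-35) = -44345; none is 0, so f has no rational root and is therefore irreducible over Q (a cubic with no linear factor over a field is irreducible). For an irreducible cubic, the Galois group is A_3 or S_3 according as the discriminant disc(f) = -4a^3 - 27b^2 = -4·(43)^3 - 27·(35)^2 = -351103 is or is not a square in Q. Here disc(f) = -351103 is not a perfect square in Q, so the Galois group of f over Q is not contained in A_3 and must be all of S_3. The splitting field has degree |S_3| = 6 over Q, so [K : Q] = 6.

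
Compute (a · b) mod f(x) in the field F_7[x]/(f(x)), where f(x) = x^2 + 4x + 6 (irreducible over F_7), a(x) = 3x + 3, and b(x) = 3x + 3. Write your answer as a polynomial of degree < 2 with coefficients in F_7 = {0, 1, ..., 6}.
a · b ≡ 3x + 4 (mod f(x))

Multiply in F_7[x]: a(x)·b(x) = (3x + 3)·(3x + 3) = 2x^2 + 4x + 2. This has degree ≥ 2, so divide by f(x) over F_7: 2x^2 + 4x + 2 = (2)·(x^2 + 4x + 6) + (3x + 4). Hence a·b ≡ 3x + 4 (mod f). (F_7[x]/(f) is a field with 7^2 = 49 elements since f is irreducible of degree 2.)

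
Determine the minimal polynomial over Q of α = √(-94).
m_α(x) = x^2 + 94

α satisfies α^2 + 94 = 0, so x^2 + 94 annihilates α. Since d = -94 is squarefree and ≠ 1, it is not a perfect square in Q, so x^2 + 94 has no rational root and is therefore irreducible over Q (a degree-2 polynomial over a field is irreducible iff it has no root). Hence m_α(x) = x^2 + 94.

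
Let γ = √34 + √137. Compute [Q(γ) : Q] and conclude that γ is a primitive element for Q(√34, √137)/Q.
[Q(γ) : Q] = 4 (equivalently, Q(γ) = Q(√34, √137))

Obviously Q(γ) ⊆ Q(√34, √137), and [Q(√34, √137):Q] = 4 (since 34, 137 are distinct squarefree integers > 1 with 4658 not a perfect square). To show equality we compute the minimal polynomial of γ. From γ = √34 + √137: γ^2 = 34 + 2√(4658) + 137 = 171 + 2√(4658), so γ^2 - 171 = 2√(4658); squaring, (γ^2 - 171)^2 = 4·4658, i.e. γ^4 - 342γ^2 + 29241 - 18632 = 0, i.e. γ^4 - 342γ^2 + 10609 = 0. So γ is a root of x^4 - 342x^2 + 10609. This polynomial is irreducible over Q: it has no rational root (each ±√34 ± √137 is irrational), and any factorization into two quadratics over Q would force √(4658) ∈ Q (pairing opposite roots) or √34, √137 ∈ Q (other pairings), all impossible. Hence [Q(γ):Q] = 4 = [Q(√34, √137):Q], so Q(γ) = Q(√34, √137).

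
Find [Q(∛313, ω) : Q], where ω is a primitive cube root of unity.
[Q(∛313, ω) : Q] = 6

[Q(∛313):Q] = 3 (min poly x^3 - 313, irreducible since 313 is not a perfect cube). [Q(ω):Q] = 2 (min poly x^2 + x + 1). Since Q(∛313) ⊂ R and ω ∉ R, we have ω ∉ Q(∛313), so x^2 + x + 1 remains irreducible over Q(∛313) and [Q(∛313, ω) : Q(∛313)] = 2. By the tower law, [Q(∛313, ω) : Q] = 3 · 2 = 6. (In fact Q(∛313, ω) is the splitting field of x^3 - 313 over Q.)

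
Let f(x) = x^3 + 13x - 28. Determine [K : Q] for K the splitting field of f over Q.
[K : Q] = 6

By the rational root test, any rational root of the monic integer polynomial f(x) = x^3 + 13x - 28 must be an integer dividing the constant term -28, i.e. one of ±{1, 2, 4, 7, 14, 28}. Evaluating: f(1) = -14, f(-1) = -42, f(2) = 6, f(-2) = -62, f(4) = 88, f(-4) = -144, f(7) = 406, f(-7) = -462, f(14) = 2898, f(-14) = -2954, f(28) = 22288, f(-28) = -22344; none is 0, so f has no rational root and is therefore irreducible over Q (a cubic with no linear factor over a field is irreducible). For an irreducible cubic, the Galois group is A_3 or S_3 according as the discriminant disc(f) = -4a^3 - 27b^2 = -4·(13)^3 - 27·(-28)^2 = -29956 is or is not a square in Q. Here disc(f) = -29956 is not a perfect square in Q, so the Galois group of f over Q is not contained in A_3 and must be all of S_3. The splitting field has degree |S_3| = 6 over Q, so [K : Q] = 6.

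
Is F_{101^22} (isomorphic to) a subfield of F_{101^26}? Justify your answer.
No: F_{101^22} is not a subfield of F_{101^26}

F_{p^m} embeds in F_{p^n} iff m | n. Here 22 ∤ 26 (since 26 = 1·22 + 4 with remainder 4 ≠ 0), so F_{101^22} is not a subfield of F_{101^26}. Equivalently: if it were, the tower law would give 22 = [F_{101^22}:F_101] dividing [F_{101^26}:F_101] = 26, contradiction.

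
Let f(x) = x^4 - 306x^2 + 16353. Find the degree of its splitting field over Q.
[K : Q] = 4

Solving the quadratic in x^2: x^2 = (306 ± √(306^2 - 4·16353))/2 = (306 ± √28224)/2 = (306 ± 168)/2, giving x^2 = 237 or x^2 = 69. So f(x) = (x^2 - 237)(x^2 - 69) and the roots of f are ±√237, ±√69. Hence the splitting field is K = Q(√237, √69). Since 237 and 69 are distinct squarefree integers > 1, their product 16353 is not a perfect square, so √69 ∉ Q(√237). By the tower law [K:Q] = [Q(√237,√69):Q(√237)] · [Q(√237):Q] = 2 · 2 = 4.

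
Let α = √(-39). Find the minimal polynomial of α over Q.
m_α(x) = x^2 + 39

α satisfies α^2 + 39 = 0, so x^2 + 39 annihilates α. Since d = -39 is squarefree and ≠ 1, it is not a perfect square in Q, so x^2 + 39 has no rational root and is therefore irreducible over Q (a degree-2 polynomial over a field is irreducible iff it has no root). Hence m_α(x) = x^2 + 39.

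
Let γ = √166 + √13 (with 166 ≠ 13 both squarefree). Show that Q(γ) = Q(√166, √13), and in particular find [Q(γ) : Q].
[Q(γ) : Q] = 4 (equivalently, Q(γ) = Q(√166, √13))

Obviously Q(γ) ⊆ Q(√166, √13), and [Q(√166, √13):Q] = 4 (since 166, 13 are distinct squarefree integers > 1 with 2158 not a perfect square). To show equality we compute the minimal polynomial of γ. From γ = √166 + √13: γ^2 = 166 + 2√(2158) + 13 = 179 + 2√(2158), so γ^2 - 179 = 2√(2158); squaring, (γ^2 - 179)^2 = 4·2158, i.e. γ^4 - 358γ^2 + 32041 - 8632 = 0, i.e. γ^4 - 358γ^2 + 23409 = 0. So γ is a root of x^4 - 358x^2 + 23409. This polynomial is irreducible over Q: it has no rational root (each ±√166 ± √13 is irrational), and any factorization into two quadratics over Q would force √(2158) ∈ Q (pairing opposite roots) or √166, √13 ∈ Q (other pairings), all impossible. Hence [Q(γ):Q] = 4 = [Q(√166, √13):Q], so Q(γ) = Q(√166, √13).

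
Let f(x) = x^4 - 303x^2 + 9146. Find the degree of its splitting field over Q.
[K : Q] = 4

Solving the quadratic in x^2: x^2 = (303 ± √(303^2 - 4·9146))/2 = (303 ± √55225)/2 = (303 ± 235)/2, giving x^2 = 269 or x^2 = 34. So f(x) = (x^2 - 269)(x^2 - 34) and the roots of f are ±√269, ±√34. Hence the splitting field is K = Q(√269, √34). Since 269 and 34 are distinct squarefree integers > 1, their product 9146 is not a perfect square, so √34 ∉ Q(√269). By the tower law [K:Q] = [Q(√269,√34):Q(√269)] · [Q(√269):Q] = 2 · 2 = 4.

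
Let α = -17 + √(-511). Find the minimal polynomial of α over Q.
m_α(x) = x^2 + 34x + 800

From α + 17 = √(-511), squaring gives (α + 17)^2 = -511, i.e. α^2 + 34α + 289 = -511, so α^2 + 34α + 800 = 0. The discriminant of x^2 + 34x + 800 is (34)^2 - 4·(800) = 1156 - 3200 = -2044, and 4·(-511) is not a perfect square in Q since -511 is squarefree and ≠ 1. Hence x^2 + 34x + 800 is irreducible over Q and is the minimal polynomial of α.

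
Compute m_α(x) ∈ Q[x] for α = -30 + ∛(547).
m_α(x) = x^3 + 90x^2 + 2700x + 26453

Set β = α + 30 = ∛(547), so β^3 = 547. Then (α + 30)^3 - 547 = 0, i.e. α is a root of g(x) = (x + 30)^3 - 547 = x^3 + 90x^2 + 2700x + 26453. Since g(x) = h(x + 30) where h(x) = x^3 - 547, and h is irreducible over Q (because 547 is not a perfect cube, so h has no rational root, and a monic cubic with no rational root is irreducible), g is also irreducible (irreducibility is preserved under the substitution x → x + 30). Hence m_α(x) = x^3 + 90x^2 + 2700x + 26453.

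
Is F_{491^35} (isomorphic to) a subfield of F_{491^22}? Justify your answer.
No: F_{491^35} is not a subfield of F_{491^22}

F_{p^m} embeds in F_{p^n} iff m | n. Here 35 ∤ 22 (since 22 = 0·35 + 22 with remainder 22 ≠ 0), so F_{491^35} is not a subfield of F_{491^22}. Equivalently: if it were, the tower law would give 35 = [F_{491^35}:F_491] dividing [F_{491^22}:F_491] = 22, contradiction.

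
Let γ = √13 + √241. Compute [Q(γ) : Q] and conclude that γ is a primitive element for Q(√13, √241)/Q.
[Q(γ) : Q] = 4 (equivalently, Q(γ) = Q(√13, √241))

Obviously Q(γ) ⊆ Q(√13, √241), and [Q(√13, √241):Q] = 4 (since 13, 241 are distinct squarefree integers > 1 with 3133 not a perfect square). To show equality we compute the minimal polynomial of γ. From γ = √13 + √241: γ^2 = 13 + 2√(3133) + 241 = 254 + 2√(3133), so γ^2 - 254 = 2√(3133); squaring, (γ^2 - 254)^2 = 4·3133, i.e. γ^4 - 508γ^2 + 64516 - 12532 = 0, i.e. γ^4 - 508γ^2 + 51984 = 0. So γ is a root of x^4 - 508x^2 + 51984. This polynomial is irreducible over Q: it has no rational root (each ±√13 ± √241 is irrational), and any factorization into two quadratics over Q would force √(3133) ∈ Q (pairing opposite roots) or √13, √241 ∈ Q (other pairings), all impossible. Hence [Q(γ):Q] = 4 = [Q(√13, √241):Q], so Q(γ) = Q(√13, √241).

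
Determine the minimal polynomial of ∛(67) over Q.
m_α(x) = x^3 - 67

α satisfies α^3 = 67, so x^3 - 67 annihilates α. By the rational root test, a rational root p/q (in lowest terms) of x^3 - 67 would satisfy p^3 = 67 q^3, forcing q = 1 and p^3 = 67; but 67 is not a perfect cube, contradiction. A monic cubic over Q with no rational root is irreducible (any nontrivial factorization would include a linear factor). Hence x^3 - 67 is the minimal polynomial of α, and in particular [Q(α):Q] = 3.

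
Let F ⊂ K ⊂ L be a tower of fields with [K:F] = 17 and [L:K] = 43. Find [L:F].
[L:F] = 731

The tower law says that for any tower of field extensions F ⊂ K ⊂ L with finite degrees, [L:F] = [L:K] · [K:F]. Here this gives [L:F] = 43 · 17 = 731.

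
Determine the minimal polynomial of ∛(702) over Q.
m_α(x) = x^3 - 702

α satisfies α^3 = 702, so x^3 - 702 annihilates α. By the rational root test, a rational root p/q (in lowest terms) of x^3 - 702 would satisfy p^3 = 702 q^3, forcing q = 1 and p^3 = 702; but 702 is not a perfect cube, contradiction. A monic cubic over Q with no rational root is irreducible (any nontrivial factorization would include a linear factor). Hence x^3 - 702 is the minimal polynomial of α, and in particular [Q(α):Q] = 3.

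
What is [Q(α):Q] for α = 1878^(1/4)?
[Q(α):Q] = 4

α is a root of x^4 - 1878. By Eisenstein's criterion at the prime p = 2 (which divides the constant term 1878 but p^2 = 4 does not, since 1878 is squarefree), x^4 - 1878 is irreducible over Q. Hence [Q(α):Q] = 4.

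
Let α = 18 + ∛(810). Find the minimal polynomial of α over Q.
m_α(x) = x^3 - 54x^2 + 972x - 6642

Set β = α - 18 = ∛(810), so β^3 = 810. Then (α - 18)^3 - 810 = 0, i.e. α is a root of g(x) = (x - 18)^3 - 810 = x^3 - 54x^2 + 972x - 6642. Since g(x) = h(x - 18) where h(x) = x^3 - 810, and h is irreducible over Q (because 810 is not a perfect cube, so h has no rational root, and a monic cubic with no rational root is irreducible), g is also irreducible (irreducibility is preserved under the substitution x → x - 18). Hence m_α(x) = x^3 - 54x^2 + 972x - 6642.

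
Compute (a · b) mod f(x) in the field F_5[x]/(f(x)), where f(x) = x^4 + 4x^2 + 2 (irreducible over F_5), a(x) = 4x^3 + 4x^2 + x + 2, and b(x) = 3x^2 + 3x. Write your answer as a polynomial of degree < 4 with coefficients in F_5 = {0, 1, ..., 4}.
a · b ≡ 2x^3 + 3x^2 + 2x + 2 (mod f(x))

Multiply in F_5[x]: a(x)·b(x) = (4x^3 + 4x^2 + x + 2)·(3x^2 + 3x) = 2x^5 + 4x^4 + 4x^2 + x. This has degree ≥ 4, so divide by f(x) over F_5: 2x^5 + 4x^4 + 4x^2 + x = (2x + 4)·(x^4 + 4x^2 + 2) + (2x^3 + 3x^2 + 2x + 2). Hence a·b ≡ 2x^3 + 3x^2 + 2x + 2 (mod f). (F_5[x]/(f) is a field with 5^4 = 625 elements since f is irreducible of degree 4.)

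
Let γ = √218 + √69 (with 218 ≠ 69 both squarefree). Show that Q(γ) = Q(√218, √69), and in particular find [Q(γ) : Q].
[Q(γ) : Q] = 4 (equivalently, Q(γ) = Q(√218, √69))

Obviously Q(γ) ⊆ Q(√218, √69), and [Q(√218, √69):Q] = 4 (since 218, 69 are distinct squarefree integers > 1 with 15042 not a perfect square). To show equality we compute the minimal polynomial of γ. From γ = √218 + √69: γ^2 = 218 + 2√(15042) + 69 = 287 + 2√(15042), so γ^2 - 287 = 2√(15042); squaring, (γ^2 - 287)^2 = 4·15042, i.e. γ^4 - 574γ^2 + 82369 - 60168 = 0, i.e. γ^4 - 574γ^2 + 22201 = 0. So γ is a root of x^4 - 574x^2 + 22201. This polynomial is irreducible over Q: it has no rational root (each ±√218 ± √69 is irrational), and any factorization into two quadratics over Q would force √(15042) ∈ Q (pairing opposite roots) or √218, √69 ∈ Q (other pairings), all impossible. Hence [Q(γ):Q] = 4 = [Q(√218, √69):Q], so Q(γ) = Q(√218, √69).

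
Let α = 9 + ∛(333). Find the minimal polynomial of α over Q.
m_α(x) = x^3 - 27x^2 + 243x - 1062

Set β = α - 9 = ∛(333), so β^3 = 333. Then (α - 9)^3 - 333 = 0, i.e. α is a root of g(x) = (x - 9)^3 - 333 = x^3 - 27x^2 + 243x - 1062. Since g(x) = h(x - 9) where h(x) = x^3 - 333, and h is irreducible over Q (because 333 is not a perfect cube, so h has no rational root, and a monic cubic with no rational root is irreducible), g is also irreducible (irreducibility is preserved under the substitution x → x - 9). Hence m_α(x) = x^3 - 27x^2 + 243x - 1062.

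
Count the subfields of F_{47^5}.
F_{47^5} has 2 subfields

The subfields of F_{p^n} are exactly the fields F_{p^d} for d | n (each is the fixed field of the unique index-d subgroup of Gal(F_{p^n}/F_p) ≅ Z/nZ). The divisors of n = 5 are {1, 5}, giving 2 subfields: F_{47^1}, F_{47^5}.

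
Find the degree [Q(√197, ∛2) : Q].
[Q(√197, ∛2) : Q] = 6

Let L = Q(√197, ∛2). Since Q(√197) ⊂ L and [Q(√197):Q] = 2, the tower law gives 2 | [L:Q]. Likewise Q(∛2) ⊂ L with [Q(∛2):Q] = 3 (because 2 is not a perfect cube), so 3 | [L:Q]. As gcd(2,3) = 1, [L:Q] is divisible by 6. Conversely L is generated over Q by √197 and ∛2, so [L:Q] ≤ 2·3 = 6. Therefore [Q(√197, ∛2) : Q] = 6.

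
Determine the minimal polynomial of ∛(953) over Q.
m_α(x) = x^3 - 953

α satisfies α^3 = 953, so x^3 - 953 annihilates α. By the rational root test, a rational root p/q (in lowest terms) of x^3 - 953 would satisfy p^3 = 953 q^3, forcing q = 1 and p^3 = 953; but 953 is not a perfect cube, contradiction. A monic cubic over Q with no rational root is irreducible (any nontrivial factorization would include a linear factor). Hence x^3 - 953 is the minimal polynomial of α, and in particular [Q(α):Q] = 3.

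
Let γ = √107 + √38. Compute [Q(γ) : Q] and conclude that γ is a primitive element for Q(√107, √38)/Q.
[Q(γ) : Q] = 4 (equivalently, Q(γ) = Q(√107, √38))

Obviously Q(γ) ⊆ Q(√107, √38), and [Q(√107, √38):Q] = 4 (since 107, 38 are distinct squarefree integers > 1 with 4066 not a perfect square). To show equality we compute the minimal polynomial of γ. From γ = √107 + √38: γ^2 = 107 + 2√(4066) + 38 = 145 + 2√(4066), so γ^2 - 145 = 2√(4066); squaring, (γ^2 - 145)^2 = 4·4066, i.e. γ^4 - 290γ^2 + 21025 - 16264 = 0, i.e. γ^4 - 290γ^2 + 4761 = 0. So γ is a root of x^4 - 290x^2 + 4761. This polynomial is irreducible over Q: it has no rational root (each ±√107 ± √38 is irrational), and any factorization into two quadratics over Q would force √(4066) ∈ Q (pairing opposite roots) or √107, √38 ∈ Q (other pairings), all impossible. Hence [Q(γ):Q] = 4 = [Q(√107, √38):Q], so Q(γ) = Q(√107, √38).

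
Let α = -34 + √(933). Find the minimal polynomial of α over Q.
m_α(x) = x^2 + 68x + 223

From α + 34 = √(933), squaring gives (α + 34)^2 = 933, i.e. α^2 + 68α + 1156 = 933, so α^2 + 68α + 223 = 0. The discriminant of x^2 + 68x + 223 is (68)^2 - 4·(223) = 4624 - 892 = 3732, and 4·(933) is not a perfect square in Q since 933 is squarefree and ≠ 1. Hence x^2 + 68x + 223 is irreducible over Q and is the minimal polynomial of α.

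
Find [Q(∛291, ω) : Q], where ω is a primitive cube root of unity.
[Q(∛291, ω) : Q] = 6

[Q(∛291):Q] = 3 (min poly x^3 - 291, irreducible since 291 is not a perfect cube). [Q(ω):Q] = 2 (min poly x^2 + x + 1). Since Q(∛291) ⊂ R and ω ∉ R, we have ω ∉ Q(∛291), so x^2 + x + 1 remains irreducible over Q(∛291) and [Q(∛291, ω) : Q(∛291)] = 2. By the tower law, [Q(∛291, ω) : Q] = 3 · 2 = 6. (In fact Q(∛291, ω) is the splitting field of x^3 - 291 over Q.)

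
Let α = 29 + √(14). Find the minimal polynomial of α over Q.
m_α(x) = x^2 - 58x + 827

From α - 29 = √(14), squaring gives (α - 29)^2 = 14, i.e. α^2 - 58α + 841 = 14, so α^2 - 58α + 827 = 0. The discriminant of x^2 - 58x + 827 is (-58)^2 - 4·(827) = 3364 - 3308 = 56, and 4·(14) is not a perfect square in Q since 14 is squarefree and ≠ 1. Hence x^2 - 58x + 827 is irreducible over Q and is the minimal polynomial of α.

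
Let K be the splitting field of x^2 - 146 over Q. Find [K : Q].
[K : Q] = 2

f(x) = x^2 - 146 factors as (x - √146)(x + √146). The splitting field is K = Q(√146). Since 146 is squarefree and > 1, it is not a perfect square, so x^2 - 146 is irreducible over Q and [Q(√146) : Q] = 2. Hence [K : Q] = 2.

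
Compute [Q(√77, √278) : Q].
[Q(√77, √278) : Q] = 4

[Q(√77):Q] = 2 (min poly x^2 - 77, irreducible since 77 is squarefree > 1). For the top step, suppose √278 ∈ Q(√77), say √278 = c + d√77 with c, d ∈ Q. Squaring: 278 = c^2 + 77d^2 + 2cd√77. Since √77 ∉ Q this forces 2cd = 0. If d = 0 then √278 = c ∈ Q, contradicting 278 squarefree > 1. If c = 0 then 278 = 77d^2, so 77·278 = (77d)^2 is a perfect square in Q — but 77·278 = 21406 is not a perfect square (since 77 and 278 are distinct squarefree integers). Contradiction. Hence √278 ∉ Q(√77), so x^2 - 278 stays irreducible over Q(√77) and [Q(√77, √278) : Q(√77)] = 2. By the tower law, [Q(√77, √278) : Q] = 2 · 2 = 4.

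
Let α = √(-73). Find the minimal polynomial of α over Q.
m_α(x) = x^2 + 73

α satisfies α^2 + 73 = 0, so x^2 + 73 annihilates α. Since d = -73 is squarefree and ≠ 1, it is not a perfect square in Q, so x^2 + 73 has no rational root and is therefore irreducible over Q (a degree-2 polynomial over a field is irreducible iff it has no root). Hence m_α(x) = x^2 + 73.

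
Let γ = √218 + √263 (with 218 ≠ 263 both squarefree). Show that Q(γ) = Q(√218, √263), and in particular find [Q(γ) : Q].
[Q(γ) : Q] = 4 (equivalently, Q(γ) = Q(√218, √263))

Obviously Q(γ) ⊆ Q(√218, √263), and [Q(√218, √263):Q] = 4 (since 218, 263 are distinct squarefree integers > 1 with 57334 not a perfect square). To show equality we compute the minimal polynomial of γ. From γ = √218 + √263: γ^2 = 218 + 2√(57334) + 263 = 481 + 2√(57334), so γ^2 - 481 = 2√(57334); squaring, (γ^2 - 481)^2 = 4·57334, i.e. γ^4 - 962γ^2 + 231361 - 229336 = 0, i.e. γ^4 - 962γ^2 + 2025 = 0. So γ is a root of x^4 - 962x^2 + 2025. This polynomial is irreducible over Q: it has no rational root (each ±√218 ± √263 is irrational), and any factorization into two quadratics over Q would force √(57334) ∈ Q (pairing opposite roots) or √218, √263 ∈ Q (other pairings), all impossible. Hence [Q(γ):Q] = 4 = [Q(√218, √263):Q], so Q(γ) = Q(√218, √263).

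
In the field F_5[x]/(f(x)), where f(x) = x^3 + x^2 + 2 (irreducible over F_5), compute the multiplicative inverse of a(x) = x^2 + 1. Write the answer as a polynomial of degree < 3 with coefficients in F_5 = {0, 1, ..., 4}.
a(x)^(-1) ≡ 2x^2 + 4x (mod f(x))

Since f is irreducible over F_5, F_5[x]/(f) is a field and a(x) ≠ 0 has an inverse. Apply the extended Euclidean algorithm to f(x) and a(x) in F_5[x]: f(x) = (x + 1)·a(x) + (4x + 1);  a(x) = (4x + 4)·(4x + 1) + (2). The last nonzero remainder is the constant 2 = gcd(f, a) in F_5. Back-substituting through the division chain expresses 2 = s(x)·a(x) + t(x)·f(x) with s(x) ≡ 4x^2 + 3x (mod f), so (4x^2 + 3x)·a(x) ≡ 2 (mod f). Multiplying by 2^(-1) ≡ 3 in F_5 gives a(x)^(-1) ≡ 3·(4x^2 + 3x) ≡ 2x^2 + 4x (mod f). Check: (x^2 + 1)·(2x^2 + 4x) = 2x^4 + 4x^3 + 2x^2 + 4x ≡ 1 (mod x^3 + x^2 + 2).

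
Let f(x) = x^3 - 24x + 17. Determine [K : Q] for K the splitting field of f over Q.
[K : Q] = 6

By the rational root test, any rational root of the monic integer polynomial f(x) = x^3 - 24x + 17 must be an integer dividing the constant term 17, i.e. one of ±{1, 17}. Evaluating: f(1) = -6, f(-1) = 40, f(17) = 4522, f(-17) = -4488; none is 0, so f has no rational root and is therefore irreducible over Q (a cubic with no linear factor over a field is irreducible). For an irreducible cubic, the Galois group is A_3 or S_3 according as the discriminant disc(f) = -4a^3 - 27b^2 = -4·(-24)^3 - 27·(17)^2 = 47493 is or is not a square in Q. Here disc(f) = 47493 is not a perfect square in Q, so the Galois group of f over Q is not contained in A_3 and must be all of S_3. The splitting field has degree |S_3| = 6 over Q, so [K : Q] = 6.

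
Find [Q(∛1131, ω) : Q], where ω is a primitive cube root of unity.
[Q(∛1131, ω) : Q] = 6

[Q(∛1131):Q] = 3 (min poly x^3 - 1131, irreducible since 1131 is not a perfect cube). [Q(ω):Q] = 2 (min poly x^2 + x + 1). Since Q(∛1131) ⊂ R and ω ∉ R, we have ω ∉ Q(∛1131), so x^2 + x + 1 remains irreducible over Q(∛1131) and [Q(∛1131, ω) : Q(∛1131)] = 2. By the tower law, [Q(∛1131, ω) : Q] = 3 · 2 = 6. (In fact Q(∛1131, ω) is the splitting field of x^3 - 1131 over Q.)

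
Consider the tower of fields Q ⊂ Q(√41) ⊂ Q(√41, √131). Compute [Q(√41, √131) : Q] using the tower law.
[Q(√41, √131) : Q] = 4

[Q(√41):Q] = 2 (min poly x^2 - 41, irreducible since 41 is squarefree > 1). For the top step, suppose √131 ∈ Q(√41), say √131 = c + d√41 with c, d ∈ Q. Squaring: 131 = c^2 + 41d^2 + 2cd√41. Since √41 ∉ Q this forces 2cd = 0. If d = 0 then √131 = c ∈ Q, contradicting 131 squarefree > 1. If c = 0 then 131 = 41d^2, so 41·131 = (41d)^2 is a perfect square in Q — but 41·131 = 5371 is not a perfect square (since 41 and 131 are distinct squarefree integers). Contradiction. Hence √131 ∉ Q(√41), so x^2 - 131 stays irreducible over Q(√41) and [Q(√41, √131) : Q(√41)] = 2. By the tower law, [Q(√41, √131) : Q] = 2 · 2 = 4.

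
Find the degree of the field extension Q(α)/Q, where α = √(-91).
[Q(α):Q] = 2

[Q(α):Q] equals the degree of the minimal polynomial of α. Here α^2 = -91 and x^2 + 91 is irreducible (d = -91 is squarefree, ≠ 1, hence not a square), so deg(m_α) = 2. Thus [Q(α):Q] = 2.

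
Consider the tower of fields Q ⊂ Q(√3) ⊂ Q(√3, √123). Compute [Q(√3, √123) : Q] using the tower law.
[Q(√3, √123) : Q] = 4

[Q(√3):Q] = 2 (min poly x^2 - 3, irreducible since 3 is squarefree > 1). For the top step, suppose √123 ∈ Q(√3), say √123 = c + d√3 with c, d ∈ Q. Squaring: 123 = c^2 + 3d^2 + 2cd√3. Since √3 ∉ Q this forces 2cd = 0. If d = 0 then √123 = c ∈ Q, contradicting 123 squarefree > 1. If c = 0 then 123 = 3d^2, so 3·123 = (3d)^2 is a perfect square in Q — but 3·123 = 369 is not a perfect square (since 3 and 123 are distinct squarefree integers). Contradiction. Hence √123 ∉ Q(√3), so x^2 - 123 stays irreducible over Q(√3) and [Q(√3, √123) : Q(√3)] = 2. By the tower law, [Q(√3, √123) : Q] = 2 · 2 = 4.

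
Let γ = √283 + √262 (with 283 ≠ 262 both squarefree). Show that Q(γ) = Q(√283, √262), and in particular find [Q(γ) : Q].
[Q(γ) : Q] = 4 (equivalently, Q(γ) = Q(√283, √262))

Obviously Q(γ) ⊆ Q(√283, √262), and [Q(√283, √262):Q] = 4 (since 283, 262 are distinct squarefree integers > 1 with 74146 not a perfect square). To show equality we compute the minimal polynomial of γ. From γ = √283 + √262: γ^2 = 283 + 2√(74146) + 262 = 545 + 2√(74146), so γ^2 - 545 = 2√(74146); squaring, (γ^2 - 545)^2 = 4·74146, i.e. γ^4 - 1090γ^2 + 297025 - 296584 = 0, i.e. γ^4 - 1090γ^2 + 441 = 0. So γ is a root of x^4 - 1090x^2 + 441. This polynomial is irreducible over Q: it has no rational root (each ±√283 ± √262 is irrational), and any factorization into two quadratics over Q would force √(74146) ∈ Q (pairing opposite roots) or √283, √262 ∈ Q (other pairings), all impossible. Hence [Q(γ):Q] = 4 = [Q(√283, √262):Q], so Q(γ) = Q(√283, √262).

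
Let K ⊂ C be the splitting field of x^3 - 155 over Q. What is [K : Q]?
[K : Q] = 6

The roots of x^3 - 155 are ∛155, ω∛155, ω^2∛155 where ω = e^(2πi/3) is a primitive cube root of unity, so K = Q(∛155, ω). Now [Q(∛155):Q] = 3 (since 155 is not a perfect cube, x^3 - 155 is irreducible) and [Q(ω):Q] = 2. Both 2 and 3 divide [K:Q], and [K:Q] ≤ 3·2 = 6, so [K:Q] = 6. (Equivalently: Q(∛155) ⊂ R but ω ∉ R, so [K : Q(∛155)] = 2.)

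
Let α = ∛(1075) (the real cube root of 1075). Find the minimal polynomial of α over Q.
m_α(x) = x^3 - 1075

α satisfies α^3 = 1075, so x^3 - 1075 annihilates α. By the rational root test, a rational root p/q (in lowest terms) of x^3 - 1075 would satisfy p^3 = 1075 q^3, forcing q = 1 and p^3 = 1075; but 1075 is not a perfect cube, contradiction. A monic cubic over Q with no rational root is irreducible (any nontrivial factorization would include a linear factor). Hence x^3 - 1075 is the minimal polynomial of α, and in particular [Q(α):Q] = 3.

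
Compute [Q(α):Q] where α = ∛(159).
[Q(α):Q] = 3

The minimal polynomial of α is x^3 - 159, irreducible over Q since 159 is not a perfect cube (so x^3 - 159 has no rational root). Hence [Q(α):Q] = deg(m_α) = 3.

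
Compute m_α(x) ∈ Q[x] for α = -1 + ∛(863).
m_α(x) = x^3 + 3x^2 + 3x - 862

Set β = α + 1 = ∛(863), so β^3 = 863. Then (α + 1)^3 - 863 = 0, i.e. α is a root of g(x) = (x + 1)^3 - 863 = x^3 + 3x^2 + 3x - 862. Since g(x) = h(x + 1) where h(x) = x^3 - 863, and h is irreducible over Q (because 863 is not a perfect cube, so h has no rational root, and a monic cubic with no rational root is irreducible), g is also irreducible (irreducibility is preserved under the substitution x → x + 1). Hence m_α(x) = x^3 + 3x^2 + 3x - 862.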